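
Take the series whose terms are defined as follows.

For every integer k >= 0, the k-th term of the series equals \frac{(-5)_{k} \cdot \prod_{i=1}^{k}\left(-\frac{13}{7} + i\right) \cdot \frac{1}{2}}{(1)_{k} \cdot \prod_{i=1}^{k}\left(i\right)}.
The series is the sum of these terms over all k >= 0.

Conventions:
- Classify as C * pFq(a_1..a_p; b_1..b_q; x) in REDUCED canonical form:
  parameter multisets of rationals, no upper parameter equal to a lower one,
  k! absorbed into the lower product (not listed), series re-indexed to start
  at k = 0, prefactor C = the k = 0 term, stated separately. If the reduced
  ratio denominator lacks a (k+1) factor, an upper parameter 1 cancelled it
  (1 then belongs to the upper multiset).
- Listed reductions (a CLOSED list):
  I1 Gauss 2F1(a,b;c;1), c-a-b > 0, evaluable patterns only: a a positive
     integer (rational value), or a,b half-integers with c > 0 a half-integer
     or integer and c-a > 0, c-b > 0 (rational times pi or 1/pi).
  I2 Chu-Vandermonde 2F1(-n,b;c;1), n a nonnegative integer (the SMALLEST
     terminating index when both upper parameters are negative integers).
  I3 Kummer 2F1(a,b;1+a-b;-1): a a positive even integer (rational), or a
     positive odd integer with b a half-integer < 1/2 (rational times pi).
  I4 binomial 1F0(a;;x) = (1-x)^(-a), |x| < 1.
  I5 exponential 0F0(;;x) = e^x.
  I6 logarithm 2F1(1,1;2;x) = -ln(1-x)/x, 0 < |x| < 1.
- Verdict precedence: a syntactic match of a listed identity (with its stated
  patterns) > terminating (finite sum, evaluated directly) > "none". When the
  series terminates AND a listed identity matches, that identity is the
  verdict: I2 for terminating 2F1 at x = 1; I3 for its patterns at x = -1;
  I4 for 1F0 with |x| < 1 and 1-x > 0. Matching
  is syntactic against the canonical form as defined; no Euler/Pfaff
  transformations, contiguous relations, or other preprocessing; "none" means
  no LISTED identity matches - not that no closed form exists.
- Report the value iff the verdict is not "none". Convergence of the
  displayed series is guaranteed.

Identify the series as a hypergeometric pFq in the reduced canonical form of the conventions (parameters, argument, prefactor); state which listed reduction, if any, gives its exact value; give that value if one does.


Structural cue: from the first term \frac{1}{2}: the product of the first k integers (prefactor 1/2) is k!.
Consecutive-term ratio: r(k) = 1 * (k-5) (k-\frac{6}{7}) / [(k+1) (k+1)] - rational; roots negated = parameters, x = 1, C = \frac{1}{2}.

x = 1 here; the reduced form reads 2F1, upper {-5, -\frac{6}{7}}, lower {1}, C = \frac{1}{2}. Verdict: Vandermonde's identity (I2) applies (terminating 2F1 at x = 1 with n = 5, b = -6/7, c = 1). Value: \frac{81549}{33614}.


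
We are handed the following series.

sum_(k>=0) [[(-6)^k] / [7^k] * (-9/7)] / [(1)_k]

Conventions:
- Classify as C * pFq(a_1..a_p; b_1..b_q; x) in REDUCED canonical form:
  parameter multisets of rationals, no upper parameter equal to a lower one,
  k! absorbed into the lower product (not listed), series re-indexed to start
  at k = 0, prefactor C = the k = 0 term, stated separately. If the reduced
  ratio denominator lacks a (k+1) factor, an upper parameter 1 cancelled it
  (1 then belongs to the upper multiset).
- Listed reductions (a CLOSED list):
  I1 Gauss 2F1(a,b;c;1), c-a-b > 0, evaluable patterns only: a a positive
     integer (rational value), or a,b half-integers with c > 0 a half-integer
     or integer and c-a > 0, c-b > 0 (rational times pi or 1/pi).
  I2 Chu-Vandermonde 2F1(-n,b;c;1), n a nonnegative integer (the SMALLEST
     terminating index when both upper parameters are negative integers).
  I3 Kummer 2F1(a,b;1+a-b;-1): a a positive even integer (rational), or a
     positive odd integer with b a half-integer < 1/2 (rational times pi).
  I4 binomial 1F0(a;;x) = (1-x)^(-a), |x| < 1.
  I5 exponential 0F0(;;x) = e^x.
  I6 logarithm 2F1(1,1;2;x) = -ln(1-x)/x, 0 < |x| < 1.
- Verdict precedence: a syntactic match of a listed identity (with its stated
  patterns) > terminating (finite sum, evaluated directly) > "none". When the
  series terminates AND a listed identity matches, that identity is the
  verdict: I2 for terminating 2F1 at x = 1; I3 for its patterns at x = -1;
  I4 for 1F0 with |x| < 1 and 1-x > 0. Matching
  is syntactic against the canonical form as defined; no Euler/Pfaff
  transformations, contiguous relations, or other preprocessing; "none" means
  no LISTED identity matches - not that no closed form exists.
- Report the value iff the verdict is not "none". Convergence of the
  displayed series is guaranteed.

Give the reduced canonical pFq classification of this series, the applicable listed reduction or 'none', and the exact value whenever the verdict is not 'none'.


x = -6/7 here; the reduced form reads 0F0, upper {-}, lower {-}, C = -9/7. Verdict: the I5 exponential reduction applies (the 0F0 exponential series at x = -6/7). Exact value: (-9/7) * e^(-6/7).

Key observation: x = (-6/7) and (1)_k (C = -9/7, x = -6/7) is k! itself.
Term ratio: r(k) = (-6/7) * 1 / [(k+1)] - rational; roots negated = parameters, x = (-6/7), C = -9/7.


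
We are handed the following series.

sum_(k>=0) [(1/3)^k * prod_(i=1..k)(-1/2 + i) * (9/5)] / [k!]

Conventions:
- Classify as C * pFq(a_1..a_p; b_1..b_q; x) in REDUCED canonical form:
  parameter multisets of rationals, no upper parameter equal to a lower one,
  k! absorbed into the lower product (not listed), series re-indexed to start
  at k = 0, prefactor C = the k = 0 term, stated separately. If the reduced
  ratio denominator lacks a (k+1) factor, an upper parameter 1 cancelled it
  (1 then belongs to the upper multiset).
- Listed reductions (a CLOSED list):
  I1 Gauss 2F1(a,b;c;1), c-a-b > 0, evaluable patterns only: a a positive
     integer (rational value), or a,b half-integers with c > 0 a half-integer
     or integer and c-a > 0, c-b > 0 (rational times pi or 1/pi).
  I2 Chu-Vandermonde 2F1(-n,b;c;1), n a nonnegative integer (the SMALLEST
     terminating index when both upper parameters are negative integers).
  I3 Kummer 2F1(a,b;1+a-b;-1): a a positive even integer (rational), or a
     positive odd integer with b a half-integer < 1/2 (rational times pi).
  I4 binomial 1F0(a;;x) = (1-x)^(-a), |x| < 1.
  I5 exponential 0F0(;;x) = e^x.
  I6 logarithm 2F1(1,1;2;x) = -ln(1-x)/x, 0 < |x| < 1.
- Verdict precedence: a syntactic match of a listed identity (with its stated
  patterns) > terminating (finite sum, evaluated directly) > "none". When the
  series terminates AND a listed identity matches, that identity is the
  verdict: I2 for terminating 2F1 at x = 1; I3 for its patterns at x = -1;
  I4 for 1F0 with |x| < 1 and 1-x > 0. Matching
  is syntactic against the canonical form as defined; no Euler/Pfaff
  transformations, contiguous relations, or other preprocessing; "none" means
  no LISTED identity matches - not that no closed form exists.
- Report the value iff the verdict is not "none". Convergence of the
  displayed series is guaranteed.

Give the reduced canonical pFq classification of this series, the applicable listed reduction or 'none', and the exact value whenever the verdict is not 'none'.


The series (x = 1/3) is 1F0: upper {1/2}, lower {-}, prefactor 9/5. Verdict: the I4 binomial reduction fires (the 1F0 binomial series: exponent -1/2, x = 1/3). Its exact value is (9/5) * (2/3)^(-1/2).

Structural cue: with t_0 = 9/5, the running product (C = 9/5, x = 1/3) telescopes to a rising factorial.
Step ratio: r(k) = (1/3) * (k+1/2) / [(k+1)] - rational in k. x = (1/3); t_0 = 9/5; negate the roots.


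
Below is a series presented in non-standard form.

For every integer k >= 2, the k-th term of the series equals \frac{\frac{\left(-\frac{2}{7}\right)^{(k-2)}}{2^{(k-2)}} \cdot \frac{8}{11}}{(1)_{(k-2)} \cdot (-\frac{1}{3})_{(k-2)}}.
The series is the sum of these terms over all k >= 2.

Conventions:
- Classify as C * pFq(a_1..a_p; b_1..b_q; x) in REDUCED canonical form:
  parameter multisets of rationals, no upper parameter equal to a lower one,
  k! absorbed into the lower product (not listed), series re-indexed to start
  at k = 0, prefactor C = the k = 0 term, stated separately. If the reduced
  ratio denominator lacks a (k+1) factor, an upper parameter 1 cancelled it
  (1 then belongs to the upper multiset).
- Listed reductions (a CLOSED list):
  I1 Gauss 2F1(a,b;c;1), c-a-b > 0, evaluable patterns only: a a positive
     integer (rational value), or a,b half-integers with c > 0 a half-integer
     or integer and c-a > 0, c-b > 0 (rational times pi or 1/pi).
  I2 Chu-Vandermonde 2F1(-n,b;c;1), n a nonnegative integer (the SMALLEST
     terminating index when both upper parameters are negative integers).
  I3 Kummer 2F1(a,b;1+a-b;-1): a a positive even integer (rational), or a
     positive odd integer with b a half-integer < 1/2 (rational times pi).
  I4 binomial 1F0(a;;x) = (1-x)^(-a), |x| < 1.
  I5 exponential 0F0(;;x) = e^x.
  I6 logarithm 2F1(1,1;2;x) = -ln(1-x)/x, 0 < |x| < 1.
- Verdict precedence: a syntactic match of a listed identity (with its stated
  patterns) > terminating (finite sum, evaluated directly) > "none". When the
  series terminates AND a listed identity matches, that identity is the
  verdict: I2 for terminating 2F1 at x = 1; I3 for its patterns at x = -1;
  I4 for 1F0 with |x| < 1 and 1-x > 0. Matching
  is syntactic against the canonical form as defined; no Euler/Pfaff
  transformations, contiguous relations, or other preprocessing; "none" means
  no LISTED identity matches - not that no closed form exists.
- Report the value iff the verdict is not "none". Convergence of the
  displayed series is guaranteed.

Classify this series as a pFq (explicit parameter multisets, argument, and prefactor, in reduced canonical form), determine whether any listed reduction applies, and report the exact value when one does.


At argument -\frac{1}{7}: a 0F1 with upper {-}, lower {-\frac{1}{3}}, scaled by C = \frac{8}{11}. Verdict: no listed reduction: x = -\frac{1}{7} and upper {-} fail every I1-I6 pattern.

First insight: t_0 being \frac{8}{11}, (1)_k (C = 8/11, x = -1/7) is k! itself.
Adjacent-term ratio: r(k) = -\frac{1}{7} * 1 / [(k-\frac{1}{3}) (k+1)] - poly over poly, x = -\frac{1}{7} from leading terms; C = \frac{8}{11} at k = 0.


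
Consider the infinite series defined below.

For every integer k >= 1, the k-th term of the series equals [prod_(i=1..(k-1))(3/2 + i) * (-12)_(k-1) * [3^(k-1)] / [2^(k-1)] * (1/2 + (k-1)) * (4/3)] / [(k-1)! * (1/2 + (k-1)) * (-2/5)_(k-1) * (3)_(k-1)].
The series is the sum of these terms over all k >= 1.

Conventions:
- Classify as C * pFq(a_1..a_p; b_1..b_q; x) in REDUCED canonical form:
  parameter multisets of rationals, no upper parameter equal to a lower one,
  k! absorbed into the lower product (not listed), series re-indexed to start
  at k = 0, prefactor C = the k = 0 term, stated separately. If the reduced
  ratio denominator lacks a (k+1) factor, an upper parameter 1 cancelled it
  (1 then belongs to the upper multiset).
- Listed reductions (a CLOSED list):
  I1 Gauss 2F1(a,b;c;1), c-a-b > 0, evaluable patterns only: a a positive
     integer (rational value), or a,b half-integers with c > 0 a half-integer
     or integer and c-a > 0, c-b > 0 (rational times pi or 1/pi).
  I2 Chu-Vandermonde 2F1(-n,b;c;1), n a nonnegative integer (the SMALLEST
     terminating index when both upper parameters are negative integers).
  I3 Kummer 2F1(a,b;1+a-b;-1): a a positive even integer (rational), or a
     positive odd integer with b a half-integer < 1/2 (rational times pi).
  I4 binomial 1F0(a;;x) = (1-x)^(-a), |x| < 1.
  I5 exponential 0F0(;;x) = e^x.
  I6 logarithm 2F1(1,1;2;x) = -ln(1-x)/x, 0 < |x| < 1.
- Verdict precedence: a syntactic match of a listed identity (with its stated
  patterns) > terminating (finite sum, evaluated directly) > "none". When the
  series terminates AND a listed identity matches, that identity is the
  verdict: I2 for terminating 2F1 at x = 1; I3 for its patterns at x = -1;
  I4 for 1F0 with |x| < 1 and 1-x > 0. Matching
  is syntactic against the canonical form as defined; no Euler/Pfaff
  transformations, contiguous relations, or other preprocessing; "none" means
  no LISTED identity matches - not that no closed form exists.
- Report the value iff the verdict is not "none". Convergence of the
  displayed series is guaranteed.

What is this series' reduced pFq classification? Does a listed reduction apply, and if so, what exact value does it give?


This is 4/3 * 2F2(-12, 5/2; -2/5, 3; 3/2) in reduced canonical form. Verdict: terminating - no listed pattern fits, but -12 in the upper list cuts the series at k = 12; direct evaluation. Sum: 3689976943165588148233/251741385138011897856.

First insight: with t_0 = 4/3, the two k-th powers (prefactor 4/3) combine into one argument.
Term ratio: r(k) = (3/2) * (k-12) (k+5/2) / [(k-2/5) (k+3) (k+1)] - rational in k. x = (3/2); t_0 = 4/3; negate the roots.


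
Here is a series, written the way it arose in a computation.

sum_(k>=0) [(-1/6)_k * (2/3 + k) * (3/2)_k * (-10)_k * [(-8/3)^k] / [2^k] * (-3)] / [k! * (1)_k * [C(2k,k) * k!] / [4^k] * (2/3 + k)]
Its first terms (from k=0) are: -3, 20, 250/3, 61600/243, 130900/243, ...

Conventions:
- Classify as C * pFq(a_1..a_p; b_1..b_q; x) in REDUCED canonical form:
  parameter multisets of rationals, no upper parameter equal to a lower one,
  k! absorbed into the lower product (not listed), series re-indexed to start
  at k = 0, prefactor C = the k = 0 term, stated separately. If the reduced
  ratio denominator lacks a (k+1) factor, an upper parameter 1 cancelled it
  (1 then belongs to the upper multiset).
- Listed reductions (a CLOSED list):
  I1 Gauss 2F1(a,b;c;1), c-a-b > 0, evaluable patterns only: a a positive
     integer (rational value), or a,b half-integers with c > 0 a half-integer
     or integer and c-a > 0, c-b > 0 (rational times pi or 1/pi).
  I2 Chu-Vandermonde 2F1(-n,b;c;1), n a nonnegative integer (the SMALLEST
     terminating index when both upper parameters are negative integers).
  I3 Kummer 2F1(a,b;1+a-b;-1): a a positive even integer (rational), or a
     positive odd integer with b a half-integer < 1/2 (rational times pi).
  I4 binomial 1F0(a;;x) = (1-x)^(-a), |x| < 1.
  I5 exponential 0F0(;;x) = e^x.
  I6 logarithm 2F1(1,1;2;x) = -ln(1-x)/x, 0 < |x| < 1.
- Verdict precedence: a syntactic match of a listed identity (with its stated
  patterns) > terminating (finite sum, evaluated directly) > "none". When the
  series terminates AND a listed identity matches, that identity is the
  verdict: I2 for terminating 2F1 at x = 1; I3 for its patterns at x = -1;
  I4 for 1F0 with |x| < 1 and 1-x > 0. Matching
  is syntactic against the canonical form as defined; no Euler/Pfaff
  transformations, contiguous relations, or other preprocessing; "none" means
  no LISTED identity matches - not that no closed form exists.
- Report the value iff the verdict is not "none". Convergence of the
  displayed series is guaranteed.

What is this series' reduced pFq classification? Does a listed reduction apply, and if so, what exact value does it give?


This is -3 * 3F2(-10, -1/6, 3/2; 1/2, 1; -4/3) in reduced canonical form. Verdict: terminating - no listed pattern fits, but -10 in the upper list cuts the series at k = 10; direct evaluation. Value: 112404740056973/31381059609.

Key observation: t_0 being -3, the lower central binomial (C = -3, x = -4/3) hides (1/2)_k.
Ratio: r(k) = (-4/3) * (k-10) (k-1/6) (k+3/2) / [(k+1/2) (k+1) (k+1)] - rational in k. x = (-4/3); t_0 = -3; negate the roots.


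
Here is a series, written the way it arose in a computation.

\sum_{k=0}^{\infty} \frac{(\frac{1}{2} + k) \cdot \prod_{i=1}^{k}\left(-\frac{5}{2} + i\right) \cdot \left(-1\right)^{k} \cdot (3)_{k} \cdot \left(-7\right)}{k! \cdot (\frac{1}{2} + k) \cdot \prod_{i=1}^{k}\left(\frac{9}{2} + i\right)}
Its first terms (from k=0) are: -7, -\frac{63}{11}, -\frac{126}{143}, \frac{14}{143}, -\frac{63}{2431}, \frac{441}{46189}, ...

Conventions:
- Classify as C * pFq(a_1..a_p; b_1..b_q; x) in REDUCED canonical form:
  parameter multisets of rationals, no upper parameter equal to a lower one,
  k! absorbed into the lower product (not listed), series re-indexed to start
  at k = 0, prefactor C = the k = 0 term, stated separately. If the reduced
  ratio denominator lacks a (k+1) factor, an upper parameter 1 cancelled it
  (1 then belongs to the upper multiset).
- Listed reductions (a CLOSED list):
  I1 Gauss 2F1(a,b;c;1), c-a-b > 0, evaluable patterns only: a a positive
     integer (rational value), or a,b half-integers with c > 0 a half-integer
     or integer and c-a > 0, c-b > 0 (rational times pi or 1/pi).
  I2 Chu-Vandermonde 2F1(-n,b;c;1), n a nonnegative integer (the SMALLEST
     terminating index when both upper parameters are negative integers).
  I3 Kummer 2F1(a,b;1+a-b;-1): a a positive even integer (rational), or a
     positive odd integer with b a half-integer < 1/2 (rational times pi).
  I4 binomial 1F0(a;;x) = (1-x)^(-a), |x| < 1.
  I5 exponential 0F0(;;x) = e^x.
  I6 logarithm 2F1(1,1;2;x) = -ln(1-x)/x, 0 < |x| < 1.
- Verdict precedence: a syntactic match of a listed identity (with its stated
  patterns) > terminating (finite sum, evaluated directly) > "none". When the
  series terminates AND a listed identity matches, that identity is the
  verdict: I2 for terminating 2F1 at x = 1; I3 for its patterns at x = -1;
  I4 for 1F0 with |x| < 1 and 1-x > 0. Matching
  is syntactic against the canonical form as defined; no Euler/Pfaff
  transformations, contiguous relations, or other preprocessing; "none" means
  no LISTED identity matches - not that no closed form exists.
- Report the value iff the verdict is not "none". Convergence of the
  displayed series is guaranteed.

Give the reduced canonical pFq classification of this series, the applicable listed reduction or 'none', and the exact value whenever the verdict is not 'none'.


At argument -1: a 2F1 with upper {-\frac{3}{2}, 3}, lower {\frac{11}{2}}, scaled by C = -7. Verdict: Kummer's theorem (I3) fires (x = -1; c = \frac{11}{2} equals 1+a-b for upper {-\frac{3}{2}, 3}: listed pattern). Sum: \left(-\frac{2205}{512}\right) \cdot \pi.

Key step: t_0 being -7, the factor k + 1/2 cancels (top and bottom), leaving prefactor -7.
Ratio: r(k) = -1 * (k-\frac{3}{2}) (k+3) / [(k+\frac{11}{2}) (k+1)] ; factor over Q: parameters, x = -1, and C = -7.


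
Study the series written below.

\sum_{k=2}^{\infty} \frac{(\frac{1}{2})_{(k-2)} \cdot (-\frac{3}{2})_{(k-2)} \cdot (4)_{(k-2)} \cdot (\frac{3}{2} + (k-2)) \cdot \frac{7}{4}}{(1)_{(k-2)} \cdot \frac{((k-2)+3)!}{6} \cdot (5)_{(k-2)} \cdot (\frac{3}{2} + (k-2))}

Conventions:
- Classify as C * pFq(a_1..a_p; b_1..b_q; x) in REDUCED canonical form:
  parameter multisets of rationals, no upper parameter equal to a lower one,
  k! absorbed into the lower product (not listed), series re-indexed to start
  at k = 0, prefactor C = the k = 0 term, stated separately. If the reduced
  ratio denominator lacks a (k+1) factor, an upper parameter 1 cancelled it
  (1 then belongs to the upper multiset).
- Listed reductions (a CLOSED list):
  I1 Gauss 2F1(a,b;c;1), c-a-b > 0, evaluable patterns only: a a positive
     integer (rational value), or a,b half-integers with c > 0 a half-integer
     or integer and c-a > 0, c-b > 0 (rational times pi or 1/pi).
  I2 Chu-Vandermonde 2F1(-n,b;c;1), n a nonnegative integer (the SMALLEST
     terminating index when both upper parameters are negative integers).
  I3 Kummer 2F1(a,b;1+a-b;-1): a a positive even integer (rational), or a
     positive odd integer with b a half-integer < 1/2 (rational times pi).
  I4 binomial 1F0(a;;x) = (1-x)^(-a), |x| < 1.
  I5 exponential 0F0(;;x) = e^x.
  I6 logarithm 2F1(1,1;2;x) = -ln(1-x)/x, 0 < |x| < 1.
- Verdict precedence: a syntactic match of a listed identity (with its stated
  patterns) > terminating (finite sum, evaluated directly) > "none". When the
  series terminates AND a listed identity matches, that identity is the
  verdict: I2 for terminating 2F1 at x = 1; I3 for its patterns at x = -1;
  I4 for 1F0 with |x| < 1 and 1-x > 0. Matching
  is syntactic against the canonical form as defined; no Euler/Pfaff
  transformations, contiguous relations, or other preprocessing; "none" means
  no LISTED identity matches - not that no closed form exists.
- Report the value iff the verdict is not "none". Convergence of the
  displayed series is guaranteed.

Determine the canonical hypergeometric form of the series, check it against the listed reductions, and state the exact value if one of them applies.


At argument 1: a 2F1 with upper {-\frac{3}{2}, \frac{1}{2}}, lower {5}, scaled by C = \frac{7}{4}. Verdict: this is the half-integer Gauss pattern (I1) (x = 1; upper {-\frac{3}{2}, \frac{1}{2}} half-integers, c = 5 in the evaluable pattern). Exact value: \frac{16384}{3465} / \pi.

First insight: with t_0 = \frac{7}{4}, (1)_k (C = 7/4, x = 1) is k! itself.
Consecutive-term ratio: r(k) = 1 * (k-\frac{3}{2}) (k+\frac{1}{2}) / [(k+5) (k+1)] - poly over poly, x = 1 from leading terms; C = \frac{7}{4} at k = 0.


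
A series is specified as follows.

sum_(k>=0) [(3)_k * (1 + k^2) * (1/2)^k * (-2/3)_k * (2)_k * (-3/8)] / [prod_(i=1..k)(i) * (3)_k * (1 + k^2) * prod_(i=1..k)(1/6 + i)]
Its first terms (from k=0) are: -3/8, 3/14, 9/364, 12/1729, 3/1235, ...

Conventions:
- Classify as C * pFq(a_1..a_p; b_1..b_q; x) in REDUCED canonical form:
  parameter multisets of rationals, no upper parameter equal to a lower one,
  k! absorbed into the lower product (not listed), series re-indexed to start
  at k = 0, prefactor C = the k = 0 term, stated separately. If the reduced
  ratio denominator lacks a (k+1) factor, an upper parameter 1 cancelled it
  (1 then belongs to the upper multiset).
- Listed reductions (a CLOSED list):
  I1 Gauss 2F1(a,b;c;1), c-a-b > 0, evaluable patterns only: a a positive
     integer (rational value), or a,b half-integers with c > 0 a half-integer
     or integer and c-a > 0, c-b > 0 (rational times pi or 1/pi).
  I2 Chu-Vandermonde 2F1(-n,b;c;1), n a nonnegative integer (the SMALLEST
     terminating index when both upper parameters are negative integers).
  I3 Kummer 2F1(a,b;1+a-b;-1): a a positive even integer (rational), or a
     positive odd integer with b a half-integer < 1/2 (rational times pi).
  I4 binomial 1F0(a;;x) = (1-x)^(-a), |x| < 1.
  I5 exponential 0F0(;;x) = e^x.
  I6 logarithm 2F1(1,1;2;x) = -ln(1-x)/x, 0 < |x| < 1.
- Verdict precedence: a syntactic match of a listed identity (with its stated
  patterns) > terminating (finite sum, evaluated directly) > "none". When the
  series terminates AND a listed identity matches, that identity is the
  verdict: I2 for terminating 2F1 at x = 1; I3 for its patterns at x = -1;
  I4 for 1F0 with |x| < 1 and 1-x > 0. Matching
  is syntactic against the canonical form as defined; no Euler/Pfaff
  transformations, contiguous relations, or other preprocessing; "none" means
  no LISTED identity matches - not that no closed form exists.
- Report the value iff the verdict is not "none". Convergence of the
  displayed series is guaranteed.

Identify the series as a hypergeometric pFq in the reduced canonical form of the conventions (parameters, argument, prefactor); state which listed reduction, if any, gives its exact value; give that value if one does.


x = 1/2 here; the reduced form reads 2F1, upper {-2/3, 2}, lower {7/6}, C = -3/8. Verdict: none. No listed pattern accepts 2F1(-2/3, 2; 7/6; 1/2).

The tell: t_0 = -3/8 here, and the product of the first k integers (C = -3/8) is k!.
Step ratio: r(k) = (1/2) * (k-2/3) (k+2) / [(k+7/6) (k+1)] - poly over poly, x = (1/2) from leading terms; C = -3/8 at k = 0.


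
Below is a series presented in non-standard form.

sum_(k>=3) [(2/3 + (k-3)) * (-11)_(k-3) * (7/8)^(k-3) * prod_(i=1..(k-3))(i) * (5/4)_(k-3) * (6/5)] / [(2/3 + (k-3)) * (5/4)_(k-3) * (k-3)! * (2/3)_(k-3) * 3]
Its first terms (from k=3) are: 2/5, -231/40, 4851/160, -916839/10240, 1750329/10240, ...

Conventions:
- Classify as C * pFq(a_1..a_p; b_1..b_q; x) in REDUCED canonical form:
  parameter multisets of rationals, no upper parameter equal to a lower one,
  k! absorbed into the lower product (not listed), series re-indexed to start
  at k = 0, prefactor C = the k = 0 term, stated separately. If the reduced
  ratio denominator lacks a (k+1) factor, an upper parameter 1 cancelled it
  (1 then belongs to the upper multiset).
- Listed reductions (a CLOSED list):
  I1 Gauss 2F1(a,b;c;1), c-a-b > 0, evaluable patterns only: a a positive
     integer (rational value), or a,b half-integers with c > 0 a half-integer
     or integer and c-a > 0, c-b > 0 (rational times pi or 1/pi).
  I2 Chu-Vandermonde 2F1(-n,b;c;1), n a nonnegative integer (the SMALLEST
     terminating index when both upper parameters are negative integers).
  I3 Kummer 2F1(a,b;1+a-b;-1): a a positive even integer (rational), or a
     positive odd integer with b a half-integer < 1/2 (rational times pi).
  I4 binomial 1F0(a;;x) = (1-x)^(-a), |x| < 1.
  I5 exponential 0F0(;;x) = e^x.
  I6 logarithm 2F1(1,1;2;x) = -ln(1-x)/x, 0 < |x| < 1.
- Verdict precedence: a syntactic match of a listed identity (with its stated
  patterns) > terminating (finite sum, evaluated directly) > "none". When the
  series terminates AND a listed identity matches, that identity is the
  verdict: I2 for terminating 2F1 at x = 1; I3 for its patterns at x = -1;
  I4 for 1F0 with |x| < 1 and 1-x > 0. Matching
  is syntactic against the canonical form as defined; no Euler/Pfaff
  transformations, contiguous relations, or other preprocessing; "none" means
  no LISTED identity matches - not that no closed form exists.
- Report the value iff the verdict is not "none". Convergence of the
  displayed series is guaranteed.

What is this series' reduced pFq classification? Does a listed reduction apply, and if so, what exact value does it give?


This is 2/5 * 2F1(-11, 1; 2/3; 7/8) in reduced canonical form. Verdict: terminating - upper -11 stops the sum at k = 11; the 12 terms are added exactly. Exact value: -1476791162915869/101297319072235520.

First insight: with t_0 = 2/5, the running product (C = 2/5, x = 7/8) telescopes to a rising factorial.
Ratio: r(k) = (7/8) * (k-11) (k+1) / [(k+2/3) (k+1)] - rational in k, leading ratio (7/8); with t_0 = 2/5, classification follows.


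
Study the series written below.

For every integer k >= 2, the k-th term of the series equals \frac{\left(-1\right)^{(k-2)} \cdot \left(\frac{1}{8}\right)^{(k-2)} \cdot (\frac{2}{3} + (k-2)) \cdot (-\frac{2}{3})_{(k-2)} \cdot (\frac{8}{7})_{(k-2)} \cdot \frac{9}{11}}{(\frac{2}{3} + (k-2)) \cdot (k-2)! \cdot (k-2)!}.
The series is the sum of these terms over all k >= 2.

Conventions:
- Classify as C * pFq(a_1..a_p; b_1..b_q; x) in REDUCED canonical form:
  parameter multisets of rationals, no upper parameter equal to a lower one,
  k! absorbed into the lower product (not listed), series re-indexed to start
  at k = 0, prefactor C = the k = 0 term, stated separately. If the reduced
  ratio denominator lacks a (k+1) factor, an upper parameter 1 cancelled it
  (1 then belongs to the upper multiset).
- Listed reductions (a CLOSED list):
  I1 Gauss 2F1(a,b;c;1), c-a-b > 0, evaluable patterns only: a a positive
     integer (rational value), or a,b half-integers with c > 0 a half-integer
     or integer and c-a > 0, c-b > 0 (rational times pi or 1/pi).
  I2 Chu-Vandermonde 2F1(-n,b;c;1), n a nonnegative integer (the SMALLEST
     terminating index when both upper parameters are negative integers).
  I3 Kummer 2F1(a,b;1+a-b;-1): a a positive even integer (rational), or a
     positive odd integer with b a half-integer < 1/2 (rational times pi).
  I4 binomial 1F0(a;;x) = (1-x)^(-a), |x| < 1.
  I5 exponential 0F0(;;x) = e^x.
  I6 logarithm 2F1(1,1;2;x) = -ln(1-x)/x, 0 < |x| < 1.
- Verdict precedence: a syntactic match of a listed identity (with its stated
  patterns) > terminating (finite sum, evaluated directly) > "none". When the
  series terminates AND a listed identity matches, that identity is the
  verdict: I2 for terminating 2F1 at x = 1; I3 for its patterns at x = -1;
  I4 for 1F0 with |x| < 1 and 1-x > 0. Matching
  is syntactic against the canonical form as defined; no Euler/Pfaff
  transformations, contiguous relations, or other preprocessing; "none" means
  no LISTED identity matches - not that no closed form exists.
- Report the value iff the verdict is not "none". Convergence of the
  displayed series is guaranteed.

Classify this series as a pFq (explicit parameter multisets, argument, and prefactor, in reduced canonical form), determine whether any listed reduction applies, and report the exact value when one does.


Prefactor \frac{9}{11}, argument -\frac{1}{8}: 2F1 with upper {-\frac{2}{3}, \frac{8}{7}} over lower {1}. Verdict: none. Every listed pattern misses the 2F1 form at -\frac{1}{8}, upper {-\frac{2}{3}, \frac{8}{7}}.

Structural cue: t_0 being \frac{9}{11}, the denominator's factorial ratio (prefactor 9/11) is a lower Pochhammer.
Adjacent-term ratio: r(k) = -\frac{1}{8} * (k-\frac{2}{3}) (k+\frac{8}{7}) / [(k+1) (k+1)] - rational in k, leading ratio -\frac{1}{8}; with t_0 = \frac{9}{11}, classification follows.


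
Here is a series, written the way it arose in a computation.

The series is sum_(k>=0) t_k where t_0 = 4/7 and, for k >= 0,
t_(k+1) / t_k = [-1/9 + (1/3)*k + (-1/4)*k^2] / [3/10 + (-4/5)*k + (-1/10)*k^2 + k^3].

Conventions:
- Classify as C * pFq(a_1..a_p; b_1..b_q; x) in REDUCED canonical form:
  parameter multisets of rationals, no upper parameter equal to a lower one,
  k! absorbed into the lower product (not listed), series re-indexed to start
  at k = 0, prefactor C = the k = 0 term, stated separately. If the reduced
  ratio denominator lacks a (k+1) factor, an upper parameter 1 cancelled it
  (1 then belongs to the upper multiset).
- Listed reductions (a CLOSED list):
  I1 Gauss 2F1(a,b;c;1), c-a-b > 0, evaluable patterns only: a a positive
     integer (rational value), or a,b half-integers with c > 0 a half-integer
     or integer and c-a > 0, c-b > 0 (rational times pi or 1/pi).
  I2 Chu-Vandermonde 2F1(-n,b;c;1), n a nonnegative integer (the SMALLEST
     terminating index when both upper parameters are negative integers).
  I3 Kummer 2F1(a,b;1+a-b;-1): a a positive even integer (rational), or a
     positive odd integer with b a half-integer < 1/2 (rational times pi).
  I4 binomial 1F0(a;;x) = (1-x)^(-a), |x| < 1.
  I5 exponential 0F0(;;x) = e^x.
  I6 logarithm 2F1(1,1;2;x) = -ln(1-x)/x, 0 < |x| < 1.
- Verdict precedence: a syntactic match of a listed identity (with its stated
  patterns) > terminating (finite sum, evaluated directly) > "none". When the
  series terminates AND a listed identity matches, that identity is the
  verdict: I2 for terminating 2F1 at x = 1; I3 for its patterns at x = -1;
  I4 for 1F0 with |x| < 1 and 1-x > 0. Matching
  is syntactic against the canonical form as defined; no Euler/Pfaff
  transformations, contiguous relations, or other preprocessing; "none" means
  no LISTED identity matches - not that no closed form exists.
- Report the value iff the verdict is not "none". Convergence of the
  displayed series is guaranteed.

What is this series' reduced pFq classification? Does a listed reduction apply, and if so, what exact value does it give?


Canonical form: C = 4/7 times 2F2 with upper {-2/3, -2/3}, lower {-3/5, -1/2}, x = -1/4. Verdict: none - this 2F2 at x = -1/4 matches no listed pattern, and upper {-2/3, -2/3} holds no stopper.

Key step: t_0 = 4/7 here, and roots of the ratio polynomials (prefactor 4/7) are the negated parameters.
Ratio: r(k) = (-1/4) * (k-2/3) (k-2/3) / [(k-3/5) (k-1/2) (k+1)] - rational in k. x = (-1/4); t_0 = 4/7; negate the roots.


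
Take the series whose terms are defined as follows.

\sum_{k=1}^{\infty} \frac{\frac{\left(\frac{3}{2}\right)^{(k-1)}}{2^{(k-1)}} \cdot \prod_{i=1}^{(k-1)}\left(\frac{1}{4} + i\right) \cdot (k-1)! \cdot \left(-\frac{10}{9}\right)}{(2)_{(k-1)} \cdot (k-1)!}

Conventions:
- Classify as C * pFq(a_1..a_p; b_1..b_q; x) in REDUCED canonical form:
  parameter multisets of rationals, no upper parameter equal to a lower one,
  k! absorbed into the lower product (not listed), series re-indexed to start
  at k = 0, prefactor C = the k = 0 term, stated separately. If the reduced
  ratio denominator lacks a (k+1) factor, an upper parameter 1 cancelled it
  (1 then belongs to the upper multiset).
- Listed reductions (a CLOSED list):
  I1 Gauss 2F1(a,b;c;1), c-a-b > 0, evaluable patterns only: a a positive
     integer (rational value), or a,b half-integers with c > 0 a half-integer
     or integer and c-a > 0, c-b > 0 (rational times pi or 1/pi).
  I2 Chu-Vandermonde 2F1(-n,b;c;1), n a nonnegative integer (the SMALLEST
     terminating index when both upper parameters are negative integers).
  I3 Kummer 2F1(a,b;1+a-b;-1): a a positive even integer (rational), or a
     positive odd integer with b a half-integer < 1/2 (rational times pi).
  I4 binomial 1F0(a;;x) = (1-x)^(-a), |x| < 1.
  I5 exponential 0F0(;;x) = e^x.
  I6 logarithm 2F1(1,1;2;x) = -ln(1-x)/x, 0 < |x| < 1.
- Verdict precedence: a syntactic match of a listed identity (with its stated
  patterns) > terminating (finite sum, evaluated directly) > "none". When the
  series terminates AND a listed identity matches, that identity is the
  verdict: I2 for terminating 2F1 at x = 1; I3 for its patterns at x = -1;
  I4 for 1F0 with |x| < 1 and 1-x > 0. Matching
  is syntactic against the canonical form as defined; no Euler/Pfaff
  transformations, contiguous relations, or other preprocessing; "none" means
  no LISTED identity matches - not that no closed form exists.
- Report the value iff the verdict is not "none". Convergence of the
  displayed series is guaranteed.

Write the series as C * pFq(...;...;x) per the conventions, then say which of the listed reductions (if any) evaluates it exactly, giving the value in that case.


Prefactor -\frac{10}{9}, argument \frac{3}{4}: 2F1 with upper {1, \frac{5}{4}} over lower {2}. Verdict: none here - no I1-I6 shape fits x = \frac{3}{4} with lower {2}.

Structural cue: t_0 = -\frac{10}{9} here, and the running product (C = -10/9) telescopes to a rising factorial.
Ratio: r(k) = \frac{3}{4} * (k+1) (k+\frac{5}{4}) / [(k+2) (k+1)] ; factor over Q: parameters, x = \frac{3}{4}, and C = -\frac{10}{9}.


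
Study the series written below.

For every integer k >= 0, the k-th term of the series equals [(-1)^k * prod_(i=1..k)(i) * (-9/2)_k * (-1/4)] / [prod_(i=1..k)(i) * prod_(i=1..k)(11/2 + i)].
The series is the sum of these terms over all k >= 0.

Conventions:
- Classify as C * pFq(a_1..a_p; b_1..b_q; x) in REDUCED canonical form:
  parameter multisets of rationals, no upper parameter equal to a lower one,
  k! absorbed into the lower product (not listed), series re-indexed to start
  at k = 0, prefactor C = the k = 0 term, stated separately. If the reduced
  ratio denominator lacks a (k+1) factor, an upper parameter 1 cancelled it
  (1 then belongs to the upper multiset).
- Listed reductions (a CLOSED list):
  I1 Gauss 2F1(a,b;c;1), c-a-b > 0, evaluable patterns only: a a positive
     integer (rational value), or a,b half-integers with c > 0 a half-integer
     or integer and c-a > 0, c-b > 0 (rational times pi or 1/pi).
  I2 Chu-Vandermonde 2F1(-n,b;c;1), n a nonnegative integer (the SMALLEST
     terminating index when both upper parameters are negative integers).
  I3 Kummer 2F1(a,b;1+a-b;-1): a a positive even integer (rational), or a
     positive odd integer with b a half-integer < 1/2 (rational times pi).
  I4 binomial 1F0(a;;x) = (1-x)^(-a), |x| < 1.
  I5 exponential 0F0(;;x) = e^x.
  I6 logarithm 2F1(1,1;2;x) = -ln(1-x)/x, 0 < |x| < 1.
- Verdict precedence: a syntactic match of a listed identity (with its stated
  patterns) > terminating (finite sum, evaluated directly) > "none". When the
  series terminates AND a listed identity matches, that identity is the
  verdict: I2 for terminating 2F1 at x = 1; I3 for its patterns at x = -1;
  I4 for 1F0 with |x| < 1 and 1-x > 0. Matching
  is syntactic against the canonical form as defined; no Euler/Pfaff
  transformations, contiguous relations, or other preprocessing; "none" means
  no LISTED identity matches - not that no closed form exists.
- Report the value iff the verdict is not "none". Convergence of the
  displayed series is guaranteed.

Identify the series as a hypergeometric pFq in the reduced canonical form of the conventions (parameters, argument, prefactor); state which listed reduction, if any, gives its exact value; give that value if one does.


Prefactor -1/4, argument -1: 2F1 with upper {-9/2, 1} over lower {13/2}. Verdict: the Kummer evaluation I3 matches (x = -1; c = 13/2 equals 1+a-b for upper {-9/2, 1}: listed pattern). Exact value: (-693/4096) * pi.

The tell: t_0 = -1/4 here, and the running product (C = -1/4) telescopes to a rising factorial.
Adjacent-term ratio: r(k) = (-1) * (k-9/2) (k+1) / [(k+13/2) (k+1)] - rational; roots negated = parameters, x = (-1), C = -1/4.


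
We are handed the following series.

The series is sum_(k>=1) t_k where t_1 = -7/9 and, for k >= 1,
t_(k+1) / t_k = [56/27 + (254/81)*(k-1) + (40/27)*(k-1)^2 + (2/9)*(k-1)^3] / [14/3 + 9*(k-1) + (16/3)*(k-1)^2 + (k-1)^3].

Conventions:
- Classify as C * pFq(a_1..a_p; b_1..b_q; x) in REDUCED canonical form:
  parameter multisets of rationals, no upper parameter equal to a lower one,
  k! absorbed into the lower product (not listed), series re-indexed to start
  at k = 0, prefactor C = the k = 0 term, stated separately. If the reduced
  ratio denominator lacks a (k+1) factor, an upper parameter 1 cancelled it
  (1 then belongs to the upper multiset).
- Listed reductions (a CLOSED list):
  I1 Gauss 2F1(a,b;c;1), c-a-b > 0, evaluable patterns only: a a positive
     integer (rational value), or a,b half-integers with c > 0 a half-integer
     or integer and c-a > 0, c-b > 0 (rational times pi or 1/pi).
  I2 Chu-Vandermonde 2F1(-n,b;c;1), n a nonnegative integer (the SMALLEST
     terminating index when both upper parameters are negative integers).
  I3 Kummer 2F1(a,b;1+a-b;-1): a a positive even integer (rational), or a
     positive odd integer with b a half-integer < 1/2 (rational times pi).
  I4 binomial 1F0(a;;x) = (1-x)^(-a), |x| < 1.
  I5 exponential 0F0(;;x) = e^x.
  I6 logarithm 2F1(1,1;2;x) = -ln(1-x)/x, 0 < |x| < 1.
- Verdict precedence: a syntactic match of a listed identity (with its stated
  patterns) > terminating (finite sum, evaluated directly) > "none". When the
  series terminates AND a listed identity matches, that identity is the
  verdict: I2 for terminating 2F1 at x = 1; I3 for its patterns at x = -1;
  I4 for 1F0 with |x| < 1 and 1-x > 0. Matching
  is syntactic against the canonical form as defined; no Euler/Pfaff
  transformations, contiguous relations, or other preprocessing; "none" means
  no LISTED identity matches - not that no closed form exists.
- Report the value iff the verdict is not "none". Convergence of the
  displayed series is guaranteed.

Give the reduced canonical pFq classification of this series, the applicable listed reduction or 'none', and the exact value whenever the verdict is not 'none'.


Prefactor -7/9, argument 2/9: 2F1 with upper {4/3, 3} over lower {2}. Verdict: none (x = 2/9): each listed identity misses the multisets {4/3, 3} ; {2}.

The tell: with t_0 = -7/9, roots of the ratio polynomials (prefactor -7/9) are the negated parameters.
Step ratio: r(k) = (2/9) * (k+4/3) (k+3) / [(k+2) (k+1)] ; factor over Q: parameters, x = (2/9), and C = -7/9.


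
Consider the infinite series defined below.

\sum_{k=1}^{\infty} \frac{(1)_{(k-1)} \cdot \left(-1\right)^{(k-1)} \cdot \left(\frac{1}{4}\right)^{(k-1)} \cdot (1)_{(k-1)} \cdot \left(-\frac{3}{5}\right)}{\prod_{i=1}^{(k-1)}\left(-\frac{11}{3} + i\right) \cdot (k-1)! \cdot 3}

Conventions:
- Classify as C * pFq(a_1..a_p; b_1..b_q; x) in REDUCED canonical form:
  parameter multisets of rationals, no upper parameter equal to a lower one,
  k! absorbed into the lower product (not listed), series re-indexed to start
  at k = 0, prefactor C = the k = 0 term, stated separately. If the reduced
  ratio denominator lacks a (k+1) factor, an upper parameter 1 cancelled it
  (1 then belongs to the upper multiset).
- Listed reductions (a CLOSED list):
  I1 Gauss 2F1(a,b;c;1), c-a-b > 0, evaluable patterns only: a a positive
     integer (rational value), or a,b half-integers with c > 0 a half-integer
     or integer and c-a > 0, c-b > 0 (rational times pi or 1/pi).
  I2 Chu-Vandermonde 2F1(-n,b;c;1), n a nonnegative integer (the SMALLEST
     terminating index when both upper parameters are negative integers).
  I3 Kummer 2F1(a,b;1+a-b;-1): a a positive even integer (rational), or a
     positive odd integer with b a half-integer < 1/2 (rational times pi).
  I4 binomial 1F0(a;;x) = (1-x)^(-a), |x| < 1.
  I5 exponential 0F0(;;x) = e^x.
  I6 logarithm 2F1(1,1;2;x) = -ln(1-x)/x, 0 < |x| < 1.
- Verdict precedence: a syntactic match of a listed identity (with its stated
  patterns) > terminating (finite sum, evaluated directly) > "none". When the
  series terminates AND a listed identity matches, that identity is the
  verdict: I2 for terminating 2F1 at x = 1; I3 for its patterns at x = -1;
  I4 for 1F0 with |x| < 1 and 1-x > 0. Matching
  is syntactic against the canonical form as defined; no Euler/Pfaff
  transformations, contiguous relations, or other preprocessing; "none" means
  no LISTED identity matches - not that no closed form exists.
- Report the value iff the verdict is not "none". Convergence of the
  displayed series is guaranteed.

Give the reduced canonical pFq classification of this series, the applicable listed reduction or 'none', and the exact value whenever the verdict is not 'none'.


Key step: from the first term -\frac{1}{5}: the constant factors (C = -1/5) combine into one prefactor.
Step ratio: r(k) = -\frac{1}{4} * (k+1) (k+1) / [(k-\frac{8}{3}) (k+1)] - rational; roots negated = parameters, x = -\frac{1}{4}, C = -\frac{1}{5}.

At argument -\frac{1}{4}: a 2F1 with upper {1, 1}, lower {-\frac{8}{3}}, scaled by C = -\frac{1}{5}. Verdict: no listed reduction: x = -\frac{1}{4} and upper {1, 1} fail every I1-I6 pattern.
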